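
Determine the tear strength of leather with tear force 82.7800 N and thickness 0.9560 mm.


Formula: Tear strength = force / thickness
Substituting: Tear strength = 82.7800 / 0.9560
Result: 86.5900 N/mm


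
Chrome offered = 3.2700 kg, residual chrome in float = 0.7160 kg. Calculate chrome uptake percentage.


Formula: Uptake = (offered - residual) / offered * 100
Substituting: Uptake = (3.2700 - 0.7160) / 3.2700 * 100
Result: 78.1040 %


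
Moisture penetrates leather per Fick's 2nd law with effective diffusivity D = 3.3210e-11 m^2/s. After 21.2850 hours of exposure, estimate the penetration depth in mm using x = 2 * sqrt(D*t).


t = 21.2850 hr * 3600 = 76626.0000 s
D * t = 3.3210e-11 * 76626.0000 = 2.5447e-06
x = 2 * sqrt(D*t) = 2 * sqrt(2.5447e-06) = 0.00319045 m = 3.1905 mm


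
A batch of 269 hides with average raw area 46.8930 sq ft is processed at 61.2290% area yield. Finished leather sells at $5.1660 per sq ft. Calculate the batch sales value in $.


Raw_total = N * avg_area = 269 * 46.8930 = 12614.2170 sq ft
Finished = Raw_total * yield / 100 = 12614.2170 * 61.2290 / 100 = 7723.5589 sq ft
Value = Finished * price = 7723.5589 * 5.1660 = 39899.9054 $


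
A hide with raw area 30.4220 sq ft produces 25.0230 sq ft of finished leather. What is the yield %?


Formula: Yield = finished / raw * 100
Substituting: Yield = 25.0230 / 30.4220 * 100
Result: 82.2530 %


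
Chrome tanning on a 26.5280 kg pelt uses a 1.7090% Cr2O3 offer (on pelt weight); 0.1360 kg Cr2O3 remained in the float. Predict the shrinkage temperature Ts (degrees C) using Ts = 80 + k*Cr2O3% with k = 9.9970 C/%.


Offered = pelt * offer_pct / 100 = 26.5280 * 1.7090 / 100 = 0.4534 kg
Uptake = offered - residual = 0.4534 - 0.1360 = 0.3174 kg
Cr2O3% on pelt = uptake / pelt * 100 = 0.3174 / 26.5280 * 100 = 1.1963 %
Ts = 80 + k * Cr2O3% = 80 + 9.9970 * 1.1963 = 91.9598 C


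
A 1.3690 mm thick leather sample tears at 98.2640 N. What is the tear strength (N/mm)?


Formula: Tear strength = force / thickness
Substituting: Tear strength = 98.2640 / 1.3690
Result: 71.7779 N/mm


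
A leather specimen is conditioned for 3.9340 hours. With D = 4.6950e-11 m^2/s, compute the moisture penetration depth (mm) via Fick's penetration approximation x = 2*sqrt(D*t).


t = 3.9340 hr * 3600 = 14162.4000 s
D * t = 4.6950e-11 * 14162.4000 = 6.6492e-07
x = 2 * sqrt(D*t) = 2 * sqrt(6.6492e-07) = 0.00163086 m = 1.6309 mm


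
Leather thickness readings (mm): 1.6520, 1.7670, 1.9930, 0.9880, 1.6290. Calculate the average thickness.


Formula: Average = sum / n
Substituting: Average = 8.0290 / 5
Result: 1.6058 mm


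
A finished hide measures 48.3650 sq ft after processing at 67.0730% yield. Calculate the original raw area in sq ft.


Formula: raw = finished * 100 / yield
Substituting: raw = 48.3650 * 100 / 67.0730
Result: 72.1080 sq ft


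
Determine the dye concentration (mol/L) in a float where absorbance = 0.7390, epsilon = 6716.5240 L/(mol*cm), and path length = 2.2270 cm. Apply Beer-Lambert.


Formula: c = A / (epsilon * l)
Substituting: c = 0.7390 / (6716.5240 * 2.2270)
Result: 4.9406e-05 mol/L


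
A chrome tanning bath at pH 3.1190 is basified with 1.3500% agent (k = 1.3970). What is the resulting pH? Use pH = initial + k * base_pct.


Formula: pH_final = pH_initial + k * base_pct
Substituting: pH_final = 3.1190 + 1.3970 * 1.3500
Result: 5.0050


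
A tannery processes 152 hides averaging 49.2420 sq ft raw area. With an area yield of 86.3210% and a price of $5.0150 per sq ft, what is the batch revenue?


Raw_total = N * avg_area = 152 * 49.2420 = 7484.7840 sq ft
Finished = Raw_total * yield / 100 = 7484.7840 * 86.3210 / 100 = 6460.9404 sq ft
Value = Finished * price = 6460.9404 * 5.0150 = 32401.6161 $


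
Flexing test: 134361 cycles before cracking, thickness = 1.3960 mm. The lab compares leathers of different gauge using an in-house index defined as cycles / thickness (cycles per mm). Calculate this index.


Formula: Index = cycles / thickness
Substituting: Index = 134361 / 1.3960
Result: 96247.1347 cycles/mm


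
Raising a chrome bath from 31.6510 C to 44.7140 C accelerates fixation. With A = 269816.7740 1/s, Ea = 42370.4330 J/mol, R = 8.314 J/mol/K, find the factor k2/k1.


T1 = 31.6510 + 273.15 = 304.8010 K; T2 = 44.7140 + 273.15 = 317.8640 K
k1 = A * exp(-Ea/(R*T1)) = 269816.7740 * exp(-42370.4330/(8.314*304.8010)) = 0.0147796 1/s
k2 = A * exp(-Ea/(R*T2)) = 269816.7740 * exp(-42370.4330/(8.314*317.8640)) = 0.0293818 1/s
k2/k1 = 0.0293818 / 0.0147796 = 1.9880


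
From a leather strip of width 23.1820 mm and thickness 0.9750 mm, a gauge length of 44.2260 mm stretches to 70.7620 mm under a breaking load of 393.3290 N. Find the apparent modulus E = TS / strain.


TS = F / (w * t) = 393.3290 / (23.1820 * 0.9750) = 17.4021 N/mm^2
strain = (Lf - L0) / L0 = (70.7620 - 44.2260) / 44.2260 = 0.6000
E = TS / strain = 17.4021 / 0.6000 = 29.0030 N/mm^2


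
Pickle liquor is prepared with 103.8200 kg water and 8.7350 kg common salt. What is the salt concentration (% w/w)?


Formula: Conc = salt / (water + salt) * 100
Substituting: Conc = 8.7350 / (103.8200 + 8.7350) * 100
Result: 7.7607 %


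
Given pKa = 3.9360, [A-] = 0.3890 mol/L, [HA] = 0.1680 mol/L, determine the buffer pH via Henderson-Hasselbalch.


ratio = [A-] / [HA] = 0.3890 / 0.1680 = 2.3155
log10(ratio) = 0.3646
pH = pKa + log10(ratio) = 3.9360 + 0.3646 = 4.3006


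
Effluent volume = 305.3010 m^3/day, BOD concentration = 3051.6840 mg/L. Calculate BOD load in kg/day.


Formula: BOD_load = volume * conc / 1000
Substituting: BOD_load = 305.3010 * 3051.6840 / 1000
Result: 931.6822 kg/day


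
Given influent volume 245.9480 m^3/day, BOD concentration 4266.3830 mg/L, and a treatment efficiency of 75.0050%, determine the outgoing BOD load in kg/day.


Load_in = volume * conc / 1000 = 245.9480 * 4266.3830 / 1000 = 1049.3084 kg/day
Removed = Load_in * eff / 100 = 1049.3084 * 75.0050 / 100 = 787.0337 kg/day
Load_out = Load_in - Removed = 1049.3084 - 787.0337 = 262.2746 kg/day


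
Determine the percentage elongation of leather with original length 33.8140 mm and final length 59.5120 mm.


Formula: Elongation = (Lf - L0) / L0 * 100
Substituting: Elongation = (59.5120 - 33.8140) / 33.8140 * 100
Result: 75.9981 %


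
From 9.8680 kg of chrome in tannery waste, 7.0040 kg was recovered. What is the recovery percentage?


Formula: Recovery = recovered / input * 100
Substituting: Recovery = 7.0040 / 9.8680 * 100
Result: 70.9769 %


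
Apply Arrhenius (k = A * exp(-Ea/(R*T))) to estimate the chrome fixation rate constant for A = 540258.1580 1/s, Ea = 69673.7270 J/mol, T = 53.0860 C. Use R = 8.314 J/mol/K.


T_K = T_C + 273.15 = 53.0860 + 273.15 = 326.2360 K
exponent = -Ea / (R * T_K) = -69673.7270 / (8.314 * 326.2360) = -25.6878
k = A * exp(exponent) = 540258.1580 * exp(-25.6878) = 3.7716e-06 1/s


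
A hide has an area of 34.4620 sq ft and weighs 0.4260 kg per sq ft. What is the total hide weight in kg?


Formula: Weight = area * weight_per_sqft
Substituting: Weight = 34.4620 * 0.4260
Result: 14.6808 kg


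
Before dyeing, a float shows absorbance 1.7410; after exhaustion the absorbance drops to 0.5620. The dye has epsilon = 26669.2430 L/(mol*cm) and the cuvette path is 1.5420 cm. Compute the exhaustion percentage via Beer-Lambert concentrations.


c_initial = A_i / (epsilon * l) = 1.7410 / (26669.2430 * 1.5420) = 4.2335e-05 mol/L
c_final = A_f / (epsilon * l) = 0.5620 / (26669.2430 * 1.5420) = 1.3666e-05 mol/L
Exhaustion = (c_initial - c_final) / c_initial * 100 = (4.2335e-05 - 1.3666e-05) / 4.2335e-05 * 100 = 67.7197 %


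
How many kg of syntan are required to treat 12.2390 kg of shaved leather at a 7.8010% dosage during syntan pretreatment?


Formula: Syntan = substrate * pct / 100
Substituting: Syntan = 12.2390 * 7.8010 / 100
Result: 0.9548 kg


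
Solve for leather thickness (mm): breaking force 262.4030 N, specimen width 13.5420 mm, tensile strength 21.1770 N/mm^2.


Formula: t = F / (TS * w)
Substituting: t = 262.4030 / (21.1770 * 13.5420)
Result: 0.9150 mm


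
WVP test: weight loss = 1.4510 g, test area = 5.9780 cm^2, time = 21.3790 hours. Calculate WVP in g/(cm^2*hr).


Formula: WVP = loss / (area * time)
Substituting: WVP = 1.4510 / (5.9780 * 21.3790)
Result: 0.0113534 g/(cm^2*hr)


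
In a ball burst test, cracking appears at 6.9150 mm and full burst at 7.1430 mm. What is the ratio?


Formula: Ratio = crack / burst
Substituting: Ratio = 6.9150 / 7.1430
Result: 0.9681


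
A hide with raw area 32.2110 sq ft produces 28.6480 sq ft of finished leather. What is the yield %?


Formula: Yield = finished / raw * 100
Substituting: Yield = 28.6480 / 32.2110 * 100
Result: 88.9386 %


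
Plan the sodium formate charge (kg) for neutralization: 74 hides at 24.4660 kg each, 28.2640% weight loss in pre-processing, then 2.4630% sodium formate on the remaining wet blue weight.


Total_raw = N * avg_wt = 74 * 24.4660 = 1810.4840 kg
Substrate = Total_raw * (1 - loss/100) = 1810.4840 * (1 - 28.2640/100) = 1298.7688 kg
Neutralizer = Substrate * pct / 100 = 1298.7688 * 2.4630 / 100 = 31.9887 kg


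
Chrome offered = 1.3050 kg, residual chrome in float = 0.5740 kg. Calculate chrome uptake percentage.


Formula: Uptake = (offered - residual) / offered * 100
Substituting: Uptake = (1.3050 - 0.5740) / 1.3050 * 100
Result: 56.0153 %


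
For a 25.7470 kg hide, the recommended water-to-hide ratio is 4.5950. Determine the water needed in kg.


Formula: Water = hide_weight * ratio
Substituting: Water = 25.7470 * 4.5950
Result: 118.3075 kg


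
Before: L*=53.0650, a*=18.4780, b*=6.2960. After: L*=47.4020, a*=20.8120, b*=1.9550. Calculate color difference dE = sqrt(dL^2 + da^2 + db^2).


dL = -5.6630, da = 2.3340, db = -4.3410
dE = sqrt((-5.6630)^2 + 2.3340^2 + (-4.3410)^2) = 7.5074


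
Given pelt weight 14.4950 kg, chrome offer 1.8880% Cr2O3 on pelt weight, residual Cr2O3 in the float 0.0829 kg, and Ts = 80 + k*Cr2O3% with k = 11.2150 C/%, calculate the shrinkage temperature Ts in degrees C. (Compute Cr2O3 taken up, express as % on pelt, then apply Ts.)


Offered = pelt * offer_pct / 100 = 14.4950 * 1.8880 / 100 = 0.2737 kg
Uptake = offered - residual = 0.2737 - 0.0829 = 0.1908 kg
Cr2O3% on pelt = uptake / pelt * 100 = 0.1908 / 14.4950 * 100 = 1.3161 %
Ts = 80 + k * Cr2O3% = 80 + 11.2150 * 1.3161 = 94.7598 C


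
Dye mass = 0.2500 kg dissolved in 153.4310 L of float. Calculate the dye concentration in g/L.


Formula: Conc = dye_mass(kg) / volume(L) * 1000
Substituting: Conc = 0.2500 / 153.4310 * 1000
Result: 1.6294 g/L


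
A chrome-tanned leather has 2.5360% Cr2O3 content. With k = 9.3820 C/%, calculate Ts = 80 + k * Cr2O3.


Formula: Ts = 80 + k * Cr2O3
Substituting: Ts = 80 + 9.3820 * 2.5360
Result: 103.7928 C


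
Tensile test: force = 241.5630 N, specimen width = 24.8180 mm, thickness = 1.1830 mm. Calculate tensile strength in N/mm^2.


Formula: TS = force / (width * thickness)
Substituting: TS = 241.5630 / (24.8180 * 1.1830)
Result: 8.2277 N/mm^2


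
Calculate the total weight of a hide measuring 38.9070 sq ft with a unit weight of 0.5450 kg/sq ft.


Formula: Weight = area * weight_per_sqft
Substituting: Weight = 38.9070 * 0.5450
Result: 21.2043 kg


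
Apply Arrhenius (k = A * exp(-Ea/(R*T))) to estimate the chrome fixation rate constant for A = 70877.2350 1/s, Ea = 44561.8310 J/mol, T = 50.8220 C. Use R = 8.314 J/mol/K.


T_K = T_C + 273.15 = 50.8220 + 273.15 = 323.9720 K
exponent = -Ea / (R * T_K) = -44561.8310 / (8.314 * 323.9720) = -16.5442
k = A * exp(exponent) = 70877.2350 * exp(-16.5442) = 0.00462867 1/s


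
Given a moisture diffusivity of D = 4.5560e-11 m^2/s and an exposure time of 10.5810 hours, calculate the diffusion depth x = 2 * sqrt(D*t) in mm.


t = 10.5810 hr * 3600 = 38091.6000 s
D * t = 4.5560e-11 * 38091.6000 = 1.7355e-06
x = 2 * sqrt(D*t) = 2 * sqrt(1.7355e-06) = 0.00263473 m = 2.6347 mm


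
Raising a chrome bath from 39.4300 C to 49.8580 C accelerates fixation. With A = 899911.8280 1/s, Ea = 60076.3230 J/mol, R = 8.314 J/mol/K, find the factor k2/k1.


T1 = 39.4300 + 273.15 = 312.5800 K; T2 = 49.8580 + 273.15 = 323.0080 K
k1 = A * exp(-Ea/(R*T1)) = 899911.8280 * exp(-60076.3230/(8.314*312.5800)) = 8.2148e-05 1/s
k2 = A * exp(-Ea/(R*T2)) = 899911.8280 * exp(-60076.3230/(8.314*323.0080)) = 1.7327e-04 1/s
k2/k1 = 1.7327e-04 / 8.2148e-05 = 2.1092


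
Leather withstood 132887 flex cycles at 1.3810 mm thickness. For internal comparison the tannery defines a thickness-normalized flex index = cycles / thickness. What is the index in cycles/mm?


Formula: Index = cycles / thickness
Substituting: Index = 132887 / 1.3810
Result: 96225.1991 cycles/mm


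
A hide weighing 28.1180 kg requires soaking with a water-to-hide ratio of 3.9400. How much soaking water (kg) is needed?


Formula: Water = hide_weight * ratio
Substituting: Water = 28.1180 * 3.9400
Result: 110.7849 kg


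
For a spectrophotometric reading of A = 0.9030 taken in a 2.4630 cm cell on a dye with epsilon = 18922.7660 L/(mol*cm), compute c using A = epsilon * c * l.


Formula: c = A / (epsilon * l)
Substituting: c = 0.9030 / (18922.7660 * 2.4630)
Result: 1.9375e-05 mol/L


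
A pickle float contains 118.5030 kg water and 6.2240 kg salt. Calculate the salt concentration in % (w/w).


Formula: Conc = salt / (water + salt) * 100
Substituting: Conc = 6.2240 / (118.5030 + 6.2240) * 100
Result: 4.9901 %


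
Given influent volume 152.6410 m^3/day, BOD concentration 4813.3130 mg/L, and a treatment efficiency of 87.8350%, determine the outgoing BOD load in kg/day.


Load_in = volume * conc / 1000 = 152.6410 * 4813.3130 / 1000 = 734.7089 kg/day
Removed = Load_in * eff / 100 = 734.7089 * 87.8350 / 100 = 645.3316 kg/day
Load_out = Load_in - Removed = 734.7089 - 645.3316 = 89.3773 kg/day


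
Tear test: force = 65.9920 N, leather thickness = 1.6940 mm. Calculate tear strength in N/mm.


Formula: Tear strength = force / thickness
Substituting: Tear strength = 65.9920 / 1.6940
Result: 38.9563 N/mm


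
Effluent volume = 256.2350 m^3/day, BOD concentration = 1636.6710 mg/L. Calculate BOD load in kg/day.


Formula: BOD_load = volume * conc / 1000
Substituting: BOD_load = 256.2350 * 1636.6710 / 1000
Result: 419.3724 kg/day


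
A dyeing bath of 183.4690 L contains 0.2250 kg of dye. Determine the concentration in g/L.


Formula: Conc = dye_mass(kg) / volume(L) * 1000
Substituting: Conc = 0.2250 / 183.4690 * 1000
Result: 1.2264 g/L


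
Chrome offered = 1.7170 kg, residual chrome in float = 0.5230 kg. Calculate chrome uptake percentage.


Formula: Uptake = (offered - residual) / offered * 100
Substituting: Uptake = (1.7170 - 0.5230) / 1.7170 * 100
Result: 69.5399 %


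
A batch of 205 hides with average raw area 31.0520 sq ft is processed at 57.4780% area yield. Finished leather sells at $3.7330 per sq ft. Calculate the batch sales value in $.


Raw_total = N * avg_area = 205 * 31.0520 = 6365.6600 sq ft
Finished = Raw_total * yield / 100 = 6365.6600 * 57.4780 / 100 = 3658.8541 sq ft
Value = Finished * price = 3658.8541 * 3.7330 = 13658.5022 $


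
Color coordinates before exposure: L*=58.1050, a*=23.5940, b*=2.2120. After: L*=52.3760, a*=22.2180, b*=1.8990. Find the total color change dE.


dL = -5.7290, da = -1.3760, db = -0.3130
dE = sqrt((-5.7290)^2 + (-1.3760)^2 + (-0.3130)^2) = 5.9002


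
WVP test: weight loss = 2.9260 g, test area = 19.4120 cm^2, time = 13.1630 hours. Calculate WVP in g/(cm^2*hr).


Formula: WVP = loss / (area * time)
Substituting: WVP = 2.9260 / (19.4120 * 13.1630)
Result: 0.0114512 g/(cm^2*hr)


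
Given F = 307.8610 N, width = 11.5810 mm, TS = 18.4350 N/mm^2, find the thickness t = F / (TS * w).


Formula: t = F / (TS * w)
Substituting: t = 307.8610 / (18.4350 * 11.5810)
Result: 1.4420 mm


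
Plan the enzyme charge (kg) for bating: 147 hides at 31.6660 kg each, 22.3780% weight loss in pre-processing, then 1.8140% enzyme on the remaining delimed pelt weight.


Total_raw = N * avg_wt = 147 * 31.6660 = 4654.9020 kg
Substrate = Total_raw * (1 - loss/100) = 4654.9020 * (1 - 22.3780/100) = 3613.2280 kg
Enzyme = Substrate * pct / 100 = 3613.2280 * 1.8140 / 100 = 65.5440 kg


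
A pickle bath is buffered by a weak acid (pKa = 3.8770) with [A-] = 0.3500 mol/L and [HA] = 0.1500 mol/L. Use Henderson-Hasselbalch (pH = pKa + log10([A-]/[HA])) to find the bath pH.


ratio = [A-] / [HA] = 0.3500 / 0.1500 = 2.3333
log10(ratio) = 0.3680
pH = pKa + log10(ratio) = 3.8770 + 0.3680 = 4.2450


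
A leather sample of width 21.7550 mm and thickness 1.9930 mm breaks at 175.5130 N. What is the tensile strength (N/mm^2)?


Formula: TS = force / (width * thickness)
Substituting: TS = 175.5130 / (21.7550 * 1.9930)
Result: 4.0480 N/mm^2


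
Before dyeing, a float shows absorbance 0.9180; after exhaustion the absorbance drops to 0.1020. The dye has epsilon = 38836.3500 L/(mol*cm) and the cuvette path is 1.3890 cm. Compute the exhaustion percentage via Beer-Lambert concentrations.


c_initial = A_i / (epsilon * l) = 0.9180 / (38836.3500 * 1.3890) = 1.7018e-05 mol/L
c_final = A_f / (epsilon * l) = 0.1020 / (38836.3500 * 1.3890) = 1.8909e-06 mol/L
Exhaustion = (c_initial - c_final) / c_initial * 100 = (1.7018e-05 - 1.8909e-06) / 1.7018e-05 * 100 = 88.8889 %


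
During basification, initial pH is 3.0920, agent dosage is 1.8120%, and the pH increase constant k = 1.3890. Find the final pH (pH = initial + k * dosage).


Formula: pH_final = pH_initial + k * base_pct
Substituting: pH_final = 3.0920 + 1.3890 * 1.8120
Result: 5.6089


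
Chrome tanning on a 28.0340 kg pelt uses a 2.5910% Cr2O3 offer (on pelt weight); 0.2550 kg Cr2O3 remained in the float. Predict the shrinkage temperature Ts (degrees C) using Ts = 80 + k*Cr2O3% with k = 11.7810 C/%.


Offered = pelt * offer_pct / 100 = 28.0340 * 2.5910 / 100 = 0.7264 kg
Uptake = offered - residual = 0.7264 - 0.2550 = 0.4714 kg
Cr2O3% on pelt = uptake / pelt * 100 = 0.4714 / 28.0340 * 100 = 1.6814 %
Ts = 80 + k * Cr2O3% = 80 + 11.7810 * 1.6814 = 99.8085 C


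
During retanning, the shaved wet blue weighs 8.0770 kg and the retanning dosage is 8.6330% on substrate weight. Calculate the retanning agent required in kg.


Formula: Retan = substrate * pct / 100
Substituting: Retan = 8.0770 * 8.6330 / 100
Result: 0.6973 kg


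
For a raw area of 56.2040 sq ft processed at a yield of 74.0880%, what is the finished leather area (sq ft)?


Formula: finished = raw * yield / 100
Substituting: finished = 56.2040 * 74.0880 / 100
Result: 41.6404 sq ft


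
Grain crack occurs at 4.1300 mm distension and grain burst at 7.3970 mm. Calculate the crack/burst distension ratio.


Formula: Ratio = crack / burst
Substituting: Ratio = 4.1300 / 7.3970
Result: 0.5583


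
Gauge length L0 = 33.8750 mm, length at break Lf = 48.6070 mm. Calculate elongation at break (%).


Formula: Elongation = (Lf - L0) / L0 * 100
Substituting: Elongation = (48.6070 - 33.8750) / 33.8750 * 100
Result: 43.4893 %


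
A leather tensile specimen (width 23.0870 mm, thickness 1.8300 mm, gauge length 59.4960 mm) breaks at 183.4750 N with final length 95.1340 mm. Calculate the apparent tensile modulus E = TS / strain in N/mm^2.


TS = F / (w * t) = 183.4750 / (23.0870 * 1.8300) = 4.3427 N/mm^2
strain = (Lf - L0) / L0 = (95.1340 - 59.4960) / 59.4960 = 0.5990
E = TS / strain = 4.3427 / 0.5990 = 7.2499 N/mm^2


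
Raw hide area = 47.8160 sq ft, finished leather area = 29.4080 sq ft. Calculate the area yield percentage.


Formula: Yield = finished / raw * 100
Substituting: Yield = 29.4080 / 47.8160 * 100
Result: 61.5024 %


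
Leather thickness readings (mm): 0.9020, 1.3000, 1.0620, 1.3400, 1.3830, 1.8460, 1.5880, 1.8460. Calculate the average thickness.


Formula: Average = sum / n
Substituting: Average = 11.2670 / 8
Result: 1.4084 mm


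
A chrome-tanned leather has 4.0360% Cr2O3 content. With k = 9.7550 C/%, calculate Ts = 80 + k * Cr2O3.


Formula: Ts = 80 + k * Cr2O3
Substituting: Ts = 80 + 9.7550 * 4.0360
Result: 119.3712 C


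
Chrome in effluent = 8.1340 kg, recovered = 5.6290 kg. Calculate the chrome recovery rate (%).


Formula: Recovery = recovered / input * 100
Substituting: Recovery = 5.6290 / 8.1340 * 100
Result: 69.2033 %


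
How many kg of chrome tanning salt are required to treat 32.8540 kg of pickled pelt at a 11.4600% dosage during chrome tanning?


Formula: Chrome = substrate * pct / 100
Substituting: Chrome = 32.8540 * 11.4600 / 100
Result: 3.7651 kg


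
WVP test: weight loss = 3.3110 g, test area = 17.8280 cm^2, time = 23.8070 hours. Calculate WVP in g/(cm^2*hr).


Formula: WVP = loss / (area * time)
Substituting: WVP = 3.3110 / (17.8280 * 23.8070)
Result: 0.00780103 g/(cm^2*hr)


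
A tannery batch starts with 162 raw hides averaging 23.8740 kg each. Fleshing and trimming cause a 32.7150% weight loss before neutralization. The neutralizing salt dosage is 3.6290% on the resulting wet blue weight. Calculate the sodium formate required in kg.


Total_raw = N * avg_wt = 162 * 23.8740 = 3867.5880 kg
Substrate = Total_raw * (1 - loss/100) = 3867.5880 * (1 - 32.7150/100) = 2602.3066 kg
Neutralizer = Substrate * pct / 100 = 2602.3066 * 3.6290 / 100 = 94.4377 kg


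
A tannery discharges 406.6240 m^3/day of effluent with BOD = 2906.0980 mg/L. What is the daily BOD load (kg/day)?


Formula: BOD_load = volume * conc / 1000
Substituting: BOD_load = 406.6240 * 2906.0980 / 1000
Result: 1181.6892 kg/day


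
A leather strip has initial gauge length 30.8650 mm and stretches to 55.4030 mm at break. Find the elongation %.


Formula: Elongation = (Lf - L0) / L0 * 100
Substituting: Elongation = (55.4030 - 30.8650) / 30.8650 * 100
Result: 79.5011 %


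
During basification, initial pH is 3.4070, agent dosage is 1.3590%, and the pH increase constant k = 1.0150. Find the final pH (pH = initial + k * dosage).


Formula: pH_final = pH_initial + k * base_pct
Substituting: pH_final = 3.4070 + 1.0150 * 1.3590
Result: 4.7864


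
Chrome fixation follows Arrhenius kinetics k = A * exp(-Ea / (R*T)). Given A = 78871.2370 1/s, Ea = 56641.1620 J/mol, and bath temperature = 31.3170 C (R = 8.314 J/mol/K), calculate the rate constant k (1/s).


T_K = T_C + 273.15 = 31.3170 + 273.15 = 304.4670 K
exponent = -Ea / (R * T_K) = -56641.1620 / (8.314 * 304.4670) = -22.3760
k = A * exp(exponent) = 78871.2370 * exp(-22.3760) = 1.5106e-05 1/s


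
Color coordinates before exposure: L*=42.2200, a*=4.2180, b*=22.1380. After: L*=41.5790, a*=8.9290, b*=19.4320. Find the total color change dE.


dL = -0.6410, da = 4.7110, db = -2.7060
dE = sqrt((-0.6410)^2 + 4.7110^2 + (-2.7060)^2) = 5.4705


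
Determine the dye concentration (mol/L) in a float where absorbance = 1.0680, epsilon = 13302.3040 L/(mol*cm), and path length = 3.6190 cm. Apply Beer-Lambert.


Formula: c = A / (epsilon * l)
Substituting: c = 1.0680 / (13302.3040 * 3.6190)
Result: 2.2185e-05 mol/L


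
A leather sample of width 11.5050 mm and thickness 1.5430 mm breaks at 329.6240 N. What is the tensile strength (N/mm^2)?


Formula: TS = force / (width * thickness)
Substituting: TS = 329.6240 / (11.5050 * 1.5430)
Result: 18.5680 N/mm^2


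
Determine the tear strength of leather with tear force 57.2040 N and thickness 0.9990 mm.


Formula: Tear strength = force / thickness
Substituting: Tear strength = 57.2040 / 0.9990
Result: 57.2613 N/mm


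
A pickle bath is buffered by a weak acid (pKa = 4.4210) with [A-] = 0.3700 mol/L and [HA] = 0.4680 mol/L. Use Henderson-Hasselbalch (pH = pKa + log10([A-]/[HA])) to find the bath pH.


ratio = [A-] / [HA] = 0.3700 / 0.4680 = 0.7906
log10(ratio) = -0.1020
pH = pKa + log10(ratio) = 4.4210 - 0.1020 = 4.3190


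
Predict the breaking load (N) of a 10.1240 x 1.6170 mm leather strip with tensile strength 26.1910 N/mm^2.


Formula: F = TS * w * t
Substituting: F = 26.1910 * 10.1240 * 1.6170
Result: 428.7600 N


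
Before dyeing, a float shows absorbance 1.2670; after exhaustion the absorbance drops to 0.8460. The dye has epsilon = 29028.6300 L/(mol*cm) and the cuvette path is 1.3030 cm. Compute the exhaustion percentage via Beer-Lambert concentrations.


c_initial = A_i / (epsilon * l) = 1.2670 / (29028.6300 * 1.3030) = 3.3497e-05 mol/L
c_final = A_f / (epsilon * l) = 0.8460 / (29028.6300 * 1.3030) = 2.2367e-05 mol/L
Exhaustion = (c_initial - c_final) / c_initial * 100 = (3.3497e-05 - 2.2367e-05) / 3.3497e-05 * 100 = 33.2281 %


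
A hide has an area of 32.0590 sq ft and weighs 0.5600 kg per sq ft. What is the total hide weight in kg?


Formula: Weight = area * weight_per_sqft
Substituting: Weight = 32.0590 * 0.5600
Result: 17.9530 kg


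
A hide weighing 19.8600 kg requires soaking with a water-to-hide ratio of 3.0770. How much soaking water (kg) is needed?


Formula: Water = hide_weight * ratio
Substituting: Water = 19.8600 * 3.0770
Result: 61.1092 kg


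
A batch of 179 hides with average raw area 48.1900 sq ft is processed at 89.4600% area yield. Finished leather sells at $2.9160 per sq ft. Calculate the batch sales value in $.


Raw_total = N * avg_area = 179 * 48.1900 = 8626.0100 sq ft
Finished = Raw_total * yield / 100 = 8626.0100 * 89.4600 / 100 = 7716.8285 sq ft
Value = Finished * price = 7716.8285 * 2.9160 = 22502.2720 $


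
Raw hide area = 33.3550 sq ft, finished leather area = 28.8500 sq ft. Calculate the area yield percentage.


Formula: Yield = finished / raw * 100
Substituting: Yield = 28.8500 / 33.3550 * 100
Result: 86.4938 %


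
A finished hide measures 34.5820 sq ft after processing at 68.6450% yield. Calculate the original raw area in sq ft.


Formula: raw = finished * 100 / yield
Substituting: raw = 34.5820 * 100 / 68.6450
Result: 50.3780 sq ft


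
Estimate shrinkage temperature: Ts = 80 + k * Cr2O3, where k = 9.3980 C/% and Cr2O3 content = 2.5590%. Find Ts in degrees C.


Formula: Ts = 80 + k * Cr2O3
Substituting: Ts = 80 + 9.3980 * 2.5590
Result: 104.0495 C


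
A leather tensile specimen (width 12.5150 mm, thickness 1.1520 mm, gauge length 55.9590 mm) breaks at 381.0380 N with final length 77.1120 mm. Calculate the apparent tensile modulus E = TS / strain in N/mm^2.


TS = F / (w * t) = 381.0380 / (12.5150 * 1.1520) = 26.4293 N/mm^2
strain = (Lf - L0) / L0 = (77.1120 - 55.9590) / 55.9590 = 0.3780
E = TS / strain = 26.4293 / 0.3780 = 69.9170 N/mm^2


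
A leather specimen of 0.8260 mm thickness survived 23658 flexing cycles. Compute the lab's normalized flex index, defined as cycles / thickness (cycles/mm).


Formula: Index = cycles / thickness
Substituting: Index = 23658 / 0.8260
Result: 28641.6465 cycles/mm


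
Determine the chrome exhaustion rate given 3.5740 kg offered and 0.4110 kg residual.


Formula: Uptake = (offered - residual) / offered * 100
Substituting: Uptake = (3.5740 - 0.4110) / 3.5740 * 100
Result: 88.5003 %


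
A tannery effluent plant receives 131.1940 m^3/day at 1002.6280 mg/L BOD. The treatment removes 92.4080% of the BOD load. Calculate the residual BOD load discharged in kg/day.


Load_in = volume * conc / 1000 = 131.1940 * 1002.6280 / 1000 = 131.5388 kg/day
Removed = Load_in * eff / 100 = 131.5388 * 92.4080 / 100 = 121.5524 kg/day
Load_out = Load_in - Removed = 131.5388 - 121.5524 = 9.9864 kg/day


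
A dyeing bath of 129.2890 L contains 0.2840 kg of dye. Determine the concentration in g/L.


Formula: Conc = dye_mass(kg) / volume(L) * 1000
Substituting: Conc = 0.2840 / 129.2890 * 1000
Result: 2.1966 g/L


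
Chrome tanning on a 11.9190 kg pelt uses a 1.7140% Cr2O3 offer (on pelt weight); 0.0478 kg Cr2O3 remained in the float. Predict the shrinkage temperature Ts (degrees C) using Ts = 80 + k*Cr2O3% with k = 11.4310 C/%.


Offered = pelt * offer_pct / 100 = 11.9190 * 1.7140 / 100 = 0.2043 kg
Uptake = offered - residual = 0.2043 - 0.0478 = 0.1565 kg
Cr2O3% on pelt = uptake / pelt * 100 = 0.1565 / 11.9190 * 100 = 1.3130 %
Ts = 80 + k * Cr2O3% = 80 + 11.4310 * 1.3130 = 95.0084 C


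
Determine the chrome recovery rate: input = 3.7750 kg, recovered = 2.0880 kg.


Formula: Recovery = recovered / input * 100
Substituting: Recovery = 2.0880 / 3.7750 * 100
Result: 55.3113 %


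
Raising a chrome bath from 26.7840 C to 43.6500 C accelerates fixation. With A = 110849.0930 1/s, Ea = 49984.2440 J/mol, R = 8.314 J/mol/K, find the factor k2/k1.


T1 = 26.7840 + 273.15 = 299.9340 K; T2 = 43.6500 + 273.15 = 316.8000 K
k1 = A * exp(-Ea/(R*T1)) = 110849.0930 * exp(-49984.2440/(8.314*299.9340)) = 2.1851e-04 1/s
k2 = A * exp(-Ea/(R*T2)) = 110849.0930 * exp(-49984.2440/(8.314*316.8000)) = 6.3523e-04 1/s
k2/k1 = 6.3523e-04 / 2.1851e-04 = 2.9071


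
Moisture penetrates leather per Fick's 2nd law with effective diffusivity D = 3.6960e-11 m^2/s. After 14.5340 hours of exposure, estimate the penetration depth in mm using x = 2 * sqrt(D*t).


t = 14.5340 hr * 3600 = 52322.4000 s
D * t = 3.6960e-11 * 52322.4000 = 1.9338e-06
x = 2 * sqrt(D*t) = 2 * sqrt(1.9338e-06) = 0.00278125 m = 2.7812 mm


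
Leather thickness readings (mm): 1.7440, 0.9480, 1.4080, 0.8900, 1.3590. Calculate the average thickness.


Formula: Average = sum / n
Substituting: Average = 6.3490 / 5
Result: 1.2698 mm


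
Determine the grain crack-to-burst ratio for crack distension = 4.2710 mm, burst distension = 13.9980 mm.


Formula: Ratio = crack / burst
Substituting: Ratio = 4.2710 / 13.9980
Result: 0.3051


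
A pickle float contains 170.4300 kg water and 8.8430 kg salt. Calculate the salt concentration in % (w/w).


Formula: Conc = salt / (water + salt) * 100
Substituting: Conc = 8.8430 / (170.4300 + 8.8430) * 100
Result: 4.9327 %


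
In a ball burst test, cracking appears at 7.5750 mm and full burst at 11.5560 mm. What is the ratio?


Formula: Ratio = crack / burst
Substituting: Ratio = 7.5750 / 11.5560
Result: 0.6555


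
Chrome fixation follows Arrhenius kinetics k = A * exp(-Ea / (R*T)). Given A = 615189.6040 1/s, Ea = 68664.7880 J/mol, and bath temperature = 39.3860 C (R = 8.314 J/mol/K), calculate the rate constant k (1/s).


T_K = T_C + 273.15 = 39.3860 + 273.15 = 312.5360 K
exponent = -Ea / (R * T_K) = -68664.7880 / (8.314 * 312.5360) = -26.4255
k = A * exp(exponent) = 615189.6040 * exp(-26.4255) = 2.0537e-06 1/s


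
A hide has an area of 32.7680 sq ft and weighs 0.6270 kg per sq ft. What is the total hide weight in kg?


Formula: Weight = area * weight_per_sqft
Substituting: Weight = 32.7680 * 0.6270
Result: 20.5455 kg


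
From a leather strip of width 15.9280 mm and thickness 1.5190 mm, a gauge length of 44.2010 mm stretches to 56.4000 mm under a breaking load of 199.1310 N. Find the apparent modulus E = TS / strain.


TS = F / (w * t) = 199.1310 / (15.9280 * 1.5190) = 8.2304 N/mm^2
strain = (Lf - L0) / L0 = (56.4000 - 44.2010) / 44.2010 = 0.2760
E = TS / strain = 8.2304 / 0.2760 = 29.8214 N/mm^2


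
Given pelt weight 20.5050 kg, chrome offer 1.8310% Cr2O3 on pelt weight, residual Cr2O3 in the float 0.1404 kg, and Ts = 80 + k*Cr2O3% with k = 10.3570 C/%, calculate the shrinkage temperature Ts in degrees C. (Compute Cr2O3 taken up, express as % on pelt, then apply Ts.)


Offered = pelt * offer_pct / 100 = 20.5050 * 1.8310 / 100 = 0.3754 kg
Uptake = offered - residual = 0.3754 - 0.1404 = 0.2350 kg
Cr2O3% on pelt = uptake / pelt * 100 = 0.2350 / 20.5050 * 100 = 1.1463 %
Ts = 80 + k * Cr2O3% = 80 + 10.3570 * 1.1463 = 91.8721 C


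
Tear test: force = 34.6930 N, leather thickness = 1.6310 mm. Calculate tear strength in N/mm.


Formula: Tear strength = force / thickness
Substituting: Tear strength = 34.6930 / 1.6310
Result: 21.2710 N/mm


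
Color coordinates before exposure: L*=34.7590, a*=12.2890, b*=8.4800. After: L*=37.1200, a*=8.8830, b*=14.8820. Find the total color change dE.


dL = 2.3610, da = -3.4060, db = 6.4020
dE = sqrt(2.3610^2 + (-3.4060)^2 + 6.4020^2) = 7.6263


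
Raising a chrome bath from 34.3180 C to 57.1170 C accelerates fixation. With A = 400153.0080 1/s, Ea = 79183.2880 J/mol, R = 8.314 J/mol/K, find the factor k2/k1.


T1 = 34.3180 + 273.15 = 307.4680 K; T2 = 57.1170 + 273.15 = 330.2670 K
k1 = A * exp(-Ea/(R*T1)) = 400153.0080 * exp(-79183.2880/(8.314*307.4680)) = 1.4112e-08 1/s
k2 = A * exp(-Ea/(R*T2)) = 400153.0080 * exp(-79183.2880/(8.314*330.2670)) = 1.1974e-07 1/s
k2/k1 = 1.1974e-07 / 1.4112e-08 = 8.4852


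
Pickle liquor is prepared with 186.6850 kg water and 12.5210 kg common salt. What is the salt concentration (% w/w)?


Formula: Conc = salt / (water + salt) * 100
Substituting: Conc = 12.5210 / (186.6850 + 12.5210) * 100
Result: 6.2855 %


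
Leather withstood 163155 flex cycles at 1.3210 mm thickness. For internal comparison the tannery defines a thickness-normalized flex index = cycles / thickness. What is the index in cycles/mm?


Formula: Index = cycles / thickness
Substituting: Index = 163155 / 1.3210
Result: 123508.7055 cycles/mm


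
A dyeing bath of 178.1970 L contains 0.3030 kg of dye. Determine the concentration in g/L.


Formula: Conc = dye_mass(kg) / volume(L) * 1000
Substituting: Conc = 0.3030 / 178.1970 * 1000
Result: 1.7004 g/L


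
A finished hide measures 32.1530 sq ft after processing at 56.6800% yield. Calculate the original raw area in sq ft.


Formula: raw = finished * 100 / yield
Substituting: raw = 32.1530 * 100 / 56.6800
Result: 56.7272 sq ft


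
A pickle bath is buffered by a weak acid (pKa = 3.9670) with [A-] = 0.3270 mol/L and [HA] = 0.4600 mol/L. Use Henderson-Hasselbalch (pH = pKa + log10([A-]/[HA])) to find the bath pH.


ratio = [A-] / [HA] = 0.3270 / 0.4600 = 0.7109
log10(ratio) = -0.1482
pH = pKa + log10(ratio) = 3.9670 - 0.1482 = 3.8188


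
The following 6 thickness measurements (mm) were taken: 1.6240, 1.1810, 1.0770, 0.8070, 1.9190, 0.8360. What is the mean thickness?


Formula: Average = sum / n
Substituting: Average = 7.4440 / 6
Result: 1.2407 mm


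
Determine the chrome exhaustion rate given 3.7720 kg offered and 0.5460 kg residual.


Formula: Uptake = (offered - residual) / offered * 100
Substituting: Uptake = (3.7720 - 0.5460) / 3.7720 * 100
Result: 85.5249 %


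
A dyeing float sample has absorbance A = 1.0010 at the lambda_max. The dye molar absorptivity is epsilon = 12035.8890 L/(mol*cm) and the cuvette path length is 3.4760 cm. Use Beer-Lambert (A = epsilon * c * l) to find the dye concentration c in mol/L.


Formula: c = A / (epsilon * l)
Substituting: c = 1.0010 / (12035.8890 * 3.4760)
Result: 2.3926e-05 mol/L


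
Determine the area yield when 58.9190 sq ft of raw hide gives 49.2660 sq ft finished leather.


Formula: Yield = finished / raw * 100
Substituting: Yield = 49.2660 / 58.9190 * 100
Result: 83.6165 %


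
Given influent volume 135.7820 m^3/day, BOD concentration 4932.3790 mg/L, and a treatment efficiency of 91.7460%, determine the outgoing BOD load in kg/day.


Load_in = volume * conc / 1000 = 135.7820 * 4932.3790 / 1000 = 669.7283 kg/day
Removed = Load_in * eff / 100 = 669.7283 * 91.7460 / 100 = 614.4489 kg/day
Load_out = Load_in - Removed = 669.7283 - 614.4489 = 55.2794 kg/day


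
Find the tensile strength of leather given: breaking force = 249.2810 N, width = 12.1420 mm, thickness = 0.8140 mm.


Formula: TS = force / (width * thickness)
Substituting: TS = 249.2810 / (12.1420 * 0.8140)
Result: 25.2217 N/mm^2


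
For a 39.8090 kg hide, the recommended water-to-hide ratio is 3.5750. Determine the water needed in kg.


Formula: Water = hide_weight * ratio
Substituting: Water = 39.8090 * 3.5750
Result: 142.3172 kg


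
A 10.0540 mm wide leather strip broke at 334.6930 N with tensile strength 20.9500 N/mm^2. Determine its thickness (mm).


Formula: t = F / (TS * w)
Substituting: t = 334.6930 / (20.9500 * 10.0540)
Result: 1.5890 mm


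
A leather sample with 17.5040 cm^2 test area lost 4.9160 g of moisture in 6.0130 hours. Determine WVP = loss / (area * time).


Formula: WVP = loss / (area * time)
Substituting: WVP = 4.9160 / (17.5040 * 6.0130)
Result: 0.0467071 g/(cm^2*hr)


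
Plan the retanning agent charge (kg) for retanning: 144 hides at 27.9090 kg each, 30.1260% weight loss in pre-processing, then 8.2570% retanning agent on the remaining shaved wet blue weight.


Total_raw = N * avg_wt = 144 * 27.9090 = 4018.8960 kg
Substrate = Total_raw * (1 - loss/100) = 4018.8960 * (1 - 30.1260/100) = 2808.1634 kg
Retan = Substrate * pct / 100 = 2808.1634 * 8.2570 / 100 = 231.8701 kg


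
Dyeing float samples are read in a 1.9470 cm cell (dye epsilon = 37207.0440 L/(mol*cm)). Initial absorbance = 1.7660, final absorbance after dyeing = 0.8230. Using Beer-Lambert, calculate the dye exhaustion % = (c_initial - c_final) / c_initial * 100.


c_initial = A_i / (epsilon * l) = 1.7660 / (37207.0440 * 1.9470) = 2.4378e-05 mol/L
c_final = A_f / (epsilon * l) = 0.8230 / (37207.0440 * 1.9470) = 1.1361e-05 mol/L
Exhaustion = (c_initial - c_final) / c_initial * 100 = (2.4378e-05 - 1.1361e-05) / 2.4378e-05 * 100 = 53.3975 %


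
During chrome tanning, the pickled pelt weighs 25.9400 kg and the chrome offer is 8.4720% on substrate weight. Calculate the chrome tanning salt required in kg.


Formula: Chrome = substrate * pct / 100
Substituting: Chrome = 25.9400 * 8.4720 / 100
Result: 2.1976 kg


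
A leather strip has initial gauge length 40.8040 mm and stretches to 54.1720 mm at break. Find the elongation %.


Formula: Elongation = (Lf - L0) / L0 * 100
Substituting: Elongation = (54.1720 - 40.8040) / 40.8040 * 100
Result: 32.7615 %


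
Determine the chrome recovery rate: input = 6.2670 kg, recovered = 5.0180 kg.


Formula: Recovery = recovered / input * 100
Substituting: Recovery = 5.0180 / 6.2670 * 100
Result: 80.0702 %


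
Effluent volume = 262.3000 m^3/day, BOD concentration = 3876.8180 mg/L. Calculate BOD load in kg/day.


Formula: BOD_load = volume * conc / 1000
Substituting: BOD_load = 262.3000 * 3876.8180 / 1000
Result: 1016.8894 kg/day


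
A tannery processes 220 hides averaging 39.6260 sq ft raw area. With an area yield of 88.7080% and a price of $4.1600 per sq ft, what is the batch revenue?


Raw_total = N * avg_area = 220 * 39.6260 = 8717.7200 sq ft
Finished = Raw_total * yield / 100 = 8717.7200 * 88.7080 / 100 = 7733.3151 sq ft
Value = Finished * price = 7733.3151 * 4.1600 = 32170.5906 $


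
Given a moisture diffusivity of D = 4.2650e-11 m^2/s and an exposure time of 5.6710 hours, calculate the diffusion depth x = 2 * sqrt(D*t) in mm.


t = 5.6710 hr * 3600 = 20415.6000 s
D * t = 4.2650e-11 * 20415.6000 = 8.7073e-07
x = 2 * sqrt(D*t) = 2 * sqrt(8.7073e-07) = 0.00186625 m = 1.8663 mm


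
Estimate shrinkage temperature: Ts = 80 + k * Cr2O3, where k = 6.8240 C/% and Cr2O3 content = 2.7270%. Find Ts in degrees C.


Formula: Ts = 80 + k * Cr2O3
Substituting: Ts = 80 + 6.8240 * 2.7270
Result: 98.6090 C


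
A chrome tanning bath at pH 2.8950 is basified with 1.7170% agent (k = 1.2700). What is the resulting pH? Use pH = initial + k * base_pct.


Formula: pH_final = pH_initial + k * base_pct
Substituting: pH_final = 2.8950 + 1.2700 * 1.7170
Result: 5.0756


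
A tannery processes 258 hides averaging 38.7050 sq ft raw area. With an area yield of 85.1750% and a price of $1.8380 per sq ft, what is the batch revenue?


Raw_total = N * avg_area = 258 * 38.7050 = 9985.8900 sq ft
Finished = Raw_total * yield / 100 = 9985.8900 * 85.1750 / 100 = 8505.4818 sq ft
Value = Finished * price = 8505.4818 * 1.8380 = 15633.0756 $


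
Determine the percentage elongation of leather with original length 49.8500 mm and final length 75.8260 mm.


Formula: Elongation = (Lf - L0) / L0 * 100
Substituting: Elongation = (75.8260 - 49.8500) / 49.8500 * 100
Result: 52.1083 %


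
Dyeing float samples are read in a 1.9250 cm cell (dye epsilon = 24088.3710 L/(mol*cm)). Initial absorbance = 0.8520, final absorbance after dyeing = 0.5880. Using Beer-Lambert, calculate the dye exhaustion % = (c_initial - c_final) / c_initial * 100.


c_initial = A_i / (epsilon * l) = 0.8520 / (24088.3710 * 1.9250) = 1.8374e-05 mol/L
c_final = A_f / (epsilon * l) = 0.5880 / (24088.3710 * 1.9250) = 1.2681e-05 mol/L
Exhaustion = (c_initial - c_final) / c_initial * 100 = (1.8374e-05 - 1.2681e-05) / 1.8374e-05 * 100 = 30.9859 %
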